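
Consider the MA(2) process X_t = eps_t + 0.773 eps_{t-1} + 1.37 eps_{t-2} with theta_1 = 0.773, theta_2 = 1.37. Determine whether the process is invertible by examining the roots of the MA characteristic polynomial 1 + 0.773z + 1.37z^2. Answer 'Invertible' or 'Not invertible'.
\text{Not invertible}

The MA(q) characteristic polynomial is P(z) = 1 + 0.773z + 1.37z^2.
Invertibility requires all roots to lie outside the unit circle, i.e. |z| > 1 for every root.
Set 1 + (0.773) z + (1.37) z^2 = 0, i.e. a z^2 + b z + c = 0 with a = 1.37, b = 0.773, c = 1.
Discriminant D = b^2 - 4ac = (0.773)^2 - 4*(1.37)*1 = 0.597529 - (5.48) = -4.882471.
D < 0, so the roots are the complex-conjugate pair z = (-b +/- i sqrt(-D)) / (2a) = -0.2821 +/- 0.8064i.
For a conjugate pair |z|^2 = z * conj(z) = (product of roots) = c/a = 1/(1.37) = 0.729927, so |z| = sqrt(0.729927) = 0.8544 for both roots.
Moduli of all roots: 0.8544, 0.8544.
All moduli strictly greater than 1? No.
Verdict: Not invertible.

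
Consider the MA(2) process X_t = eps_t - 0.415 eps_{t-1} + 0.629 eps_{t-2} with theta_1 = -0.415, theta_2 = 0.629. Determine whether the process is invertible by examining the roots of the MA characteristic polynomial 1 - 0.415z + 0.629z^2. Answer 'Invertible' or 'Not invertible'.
\text{Invertible}

The MA(q) characteristic polynomial is P(z) = 1 - 0.415z + 0.629z^2.
Invertibility requires all roots to lie outside the unit circle, i.e. |z| > 1 for every root.
Set 1 + (-0.415) z + (0.629) z^2 = 0, i.e. a z^2 + b z + c = 0 with a = 0.629, b = -0.415, c = 1.
Discriminant D = b^2 - 4ac = (-0.415)^2 - 4*(0.629)*1 = 0.172225 - (2.516) = -2.343775.
D < 0, so the roots are the complex-conjugate pair z = (-b +/- i sqrt(-D)) / (2a) = 0.3299 +/- 1.217i.
For a conjugate pair |z|^2 = z * conj(z) = (product of roots) = c/a = 1/(0.629) = 1.589825, so |z| = sqrt(1.589825) = 1.2609 for both roots.
Moduli of all roots: 1.2609, 1.2609.
All moduli strictly greater than 1? Yes.
Verdict: Invertible.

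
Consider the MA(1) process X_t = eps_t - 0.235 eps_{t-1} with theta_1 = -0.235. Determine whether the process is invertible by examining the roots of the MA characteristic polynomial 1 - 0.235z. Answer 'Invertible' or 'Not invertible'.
\text{Invertible}

The MA(q) characteristic polynomial is P(z) = 1 - 0.235z.
Invertibility requires all roots to lie outside the unit circle, i.e. |z| > 1 for every root.
This is linear in z: 1 + (-0.235) z = 0  =>  z = -1/(-0.235) = 4.255319,  |z| = 4.255319.
Moduli of all roots: 4.2553.
All moduli strictly greater than 1? Yes.
Verdict: Invertible.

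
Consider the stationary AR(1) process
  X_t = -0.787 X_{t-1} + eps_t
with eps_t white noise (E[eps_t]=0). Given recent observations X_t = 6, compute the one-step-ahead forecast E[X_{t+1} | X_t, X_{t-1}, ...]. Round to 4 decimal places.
E[X_{t+1} \mid \mathcal F_t] = -4.7220

For an AR(p) model X_t = c + sum_i phi_i X_{t-i} + eps_t, the
one-step-ahead conditional mean is
  E[X_{t+1} | X_t, ...] = c + sum_i phi_i X_{t+1-i}.
Substitute known values:
  E[X_{t+1} | ...] = (-0.787) * (6)
                   = -4.7220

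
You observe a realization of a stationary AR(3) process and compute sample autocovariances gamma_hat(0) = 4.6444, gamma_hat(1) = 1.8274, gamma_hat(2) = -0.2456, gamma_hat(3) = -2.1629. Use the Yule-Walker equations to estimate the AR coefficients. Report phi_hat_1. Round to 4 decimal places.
\hat\phi_{1} = 0.3840

The Yule-Walker equations for an AR(p) process read, in matrix form,
  Gamma_p phi = r_p,   with   (Gamma_p)_{ij} = gamma(|i - j|),
                       (r_p)_i = gamma(i),   i,j = 1..p.
Substitute the sample gammas (Toeplitz matrix and right-hand side of size 3):
  Gamma_p = [[4.6444, 1.8274, -0.2456], [1.8274, 4.6444, 1.8274], [-0.2456, 1.8274, 4.6444]]
  r_p     = [1.8274, -0.2456, -2.1629]
Written out (R1..R3):
  (R1) 4.6444 phi_1 + 1.8274 phi_2 - 0.2456 phi_3 = 1.8274
  (R2) 1.8274 phi_1 + 4.6444 phi_2 + 1.8274 phi_3 = -0.2456
  (R3) -0.2456 phi_1 + 1.8274 phi_2 + 4.6444 phi_3 = -2.1629
Gaussian elimination:
  R2 <- R2 - (1.8274/4.6444) R1 = R2 - (0.393463) R1:  3.925386 phi_2 + 1.924035 phi_3 = -0.964614
  R3 <- R3 - (-0.2456/4.6444) R1 = R3 - (-0.052881) R1:  1.924035 phi_2 + 4.631412 phi_3 = -2.066265
  R3 <- R3 - (1.924035/3.925386) R2 = R3 - (0.490152) R2:  3.688344 phi_3 = -1.593458
Back-substitution:
  phi_hat_3 = -1.593458 / 3.688344 = -0.432025
  phi_hat_2 = (-0.964614 - (1.924035)(-0.432025)) / 3.925386 = -0.03398
  phi_hat_1 = (1.8274 - (1.8274)(-0.03398) - (-0.2456)(-0.432025)) / 4.6444 = 0.383987
So phi_hat = [0.3840, -0.0340, -0.4320].
Therefore phi_hat_1 = 0.3840.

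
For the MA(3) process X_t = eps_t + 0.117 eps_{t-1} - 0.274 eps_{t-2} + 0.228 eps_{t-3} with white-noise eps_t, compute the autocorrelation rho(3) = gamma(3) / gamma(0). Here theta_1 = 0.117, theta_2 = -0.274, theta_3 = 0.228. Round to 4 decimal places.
\rho(3) = 0.1999

For an MA(q) process with theta_0 = 1, the autocovariance is
  gamma(k) = sigma^2 * sum_{i=0..q-k} theta_i * theta_{i+k},
and rho(k) = gamma(k) / gamma(0). Sigma^2 cancels.
  numerator   = (1)*(0.228) = 0.228.
  denominator = (1)^2 + (0.117)^2 + (-0.274)^2 + (0.228)^2 = 1.140749.
  rho(3) = 0.228 / 1.140749 = 0.1999.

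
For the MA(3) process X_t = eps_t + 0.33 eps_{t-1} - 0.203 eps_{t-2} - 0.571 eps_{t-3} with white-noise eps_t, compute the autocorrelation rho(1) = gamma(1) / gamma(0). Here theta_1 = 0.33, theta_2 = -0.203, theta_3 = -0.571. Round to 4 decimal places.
\rho(1) = 0.2567

For an MA(q) process with theta_0 = 1, the autocovariance is
  gamma(k) = sigma^2 * sum_{i=0..q-k} theta_i * theta_{i+k},
and rho(k) = gamma(k) / gamma(0). Sigma^2 cancels.
  numerator   = (1)*(0.33) + (0.33)*(-0.203) + (-0.203)*(-0.571) = 0.378923.
  denominator = (1)^2 + (0.33)^2 + (-0.203)^2 + (-0.571)^2 = 1.47615.
  rho(1) = 0.378923 / 1.47615 = 0.2567.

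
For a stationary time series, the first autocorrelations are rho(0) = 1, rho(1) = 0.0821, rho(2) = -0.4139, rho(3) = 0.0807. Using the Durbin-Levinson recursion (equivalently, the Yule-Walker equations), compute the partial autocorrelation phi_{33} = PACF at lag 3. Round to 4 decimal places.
\phi_{33} = 0.2010

The PACF at lag k is phi_{kk}, the last component of the solution
to the Yule-Walker system G_k phi = r_k where
  (G_k)_{ij} = rho(|i - j|), (r_k)_i = rho(i), i,j = 1..k.
Equivalently, Durbin-Levinson gives phi_{kk} iteratively:
  phi_{11} = rho(1)
  phi_{kk} = [rho(k) - sum_{j=1..k-1} phi_{k-1,j} rho(k-j)]
            / [1 - sum_{j=1..k-1} phi_{k-1,j} rho(j)],
  phi_{k,j} = phi_{k-1,j} - phi_{kk} phi_{k-1,k-j},  j = 1..k-1.
Step k = 1:
  phi_11 = rho(1) = 0.0821.
Step k = 2:
  phi_22 = [rho(2) - phi_11 rho(1)] / [1 - phi_11 rho(1)] = [-0.4139 - (0.0821)(0.0821)] / [1 - (0.0821)(0.0821)]
         = -0.42064041 / 0.99325959 = -0.423495.
  Update: phi_21 = phi_11 - phi_22 phi_11 = 0.0821 - (-0.423495)(0.0821) = 0.116869.
Step k = 3:
  phi_33 = [rho(3) - phi_21 rho(2) - phi_22 rho(1)] / [1 - phi_21 rho(1) - phi_22 rho(2)]
    numerator   = 0.0807 - (0.116869)(-0.4139) - (-0.423495)(0.0821) = 0.16384099
    denominator = 1 - (0.116869)(0.0821) - (-0.423495)(-0.4139) = 0.81512051
  phi_33 = 0.16384099 / 0.81512051 = 0.201.
Therefore phi_{33} = 0.2010.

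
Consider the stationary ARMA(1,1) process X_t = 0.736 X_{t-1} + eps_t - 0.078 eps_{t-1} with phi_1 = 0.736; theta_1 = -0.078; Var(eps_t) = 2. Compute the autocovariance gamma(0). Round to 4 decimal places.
\gamma(0) = 3.8894

Multiply the model equation by X_{t-k} and take expectations. With theta_0 = psi_0 = 1 and psi_j the MA(infinity) weights, this gives
  gamma(k) - sum_i phi_i gamma(k-i) = c_k,
  c_k = sigma^2 * sum_{j=k..q} theta_j psi_{j-k}   (c_k = 0 for k > q),
using gamma(-m) = gamma(m).
psi-weights needed (psi_j = theta_j + sum_i phi_i psi_{j-i}):
  psi_1 = theta_1 + phi_1 = -0.078 + (0.736) = 0.658
Right-hand sides:
  c_0 = sigma^2 (1 + theta_1 psi_1) = 2 * (1 + (-0.078)(0.658)) = 2 * 0.948676 = 1.897352
  c_1 = sigma^2 theta_1 = 2 * (-0.078) = -0.156
  c_2 = 0
Equations for k = 0 and k = 1 (AR order 1):
  gamma(0) = phi_1 gamma(1) + c_0
  gamma(1) = phi_1 gamma(0) + c_1
Substituting the second into the first: gamma(0) (1 - phi_1^2) = c_0 + phi_1 c_1, so
  gamma(0) = (c_0 + phi_1 c_1) / (1 - phi_1^2) = (1.897352 + (0.736)(-0.156)) / (1 - (0.736)^2) = 1.782536 / 0.458304 = 3.889418.
Therefore gamma(0) = 3.8894 (to 4 decimal places).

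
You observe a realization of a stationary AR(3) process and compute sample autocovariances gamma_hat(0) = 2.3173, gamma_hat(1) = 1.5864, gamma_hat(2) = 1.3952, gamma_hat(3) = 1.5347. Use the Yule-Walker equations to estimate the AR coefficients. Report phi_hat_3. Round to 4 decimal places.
\hat\phi_{3} = 0.3650

The Yule-Walker equations for an AR(p) process read, in matrix form,
  Gamma_p phi = r_p,   with   (Gamma_p)_{ij} = gamma(|i - j|),
                       (r_p)_i = gamma(i),   i,j = 1..p.
Substitute the sample gammas (Toeplitz matrix and right-hand side of size 3):
  Gamma_p = [[2.3173, 1.5864, 1.3952], [1.5864, 2.3173, 1.5864], [1.3952, 1.5864, 2.3173]]
  r_p     = [1.5864, 1.3952, 1.5347]
Written out (R1..R3):
  (R1) 2.3173 phi_1 + 1.5864 phi_2 + 1.3952 phi_3 = 1.5864
  (R2) 1.5864 phi_1 + 2.3173 phi_2 + 1.5864 phi_3 = 1.3952
  (R3) 1.3952 phi_1 + 1.5864 phi_2 + 2.3173 phi_3 = 1.5347
Gaussian elimination:
  R2 <- R2 - (1.5864/2.3173) R1 = R2 - (0.68459) R1:  1.231267 phi_2 + 0.63126 phi_3 = 0.309167
  R3 <- R3 - (1.3952/2.3173) R1 = R3 - (0.60208) R1:  0.63126 phi_2 + 1.477278 phi_3 = 0.57956
  R3 <- R3 - (0.63126/1.231267) R2 = R3 - (0.512692) R2:  1.153636 phi_3 = 0.421053
Back-substitution:
  phi_hat_3 = 0.421053 / 1.153636 = 0.364979
  phi_hat_2 = (0.309167 - (0.63126)(0.364979)) / 1.231267 = 0.063975
  phi_hat_1 = (1.5864 - (1.5864)(0.063975) - (1.3952)(0.364979)) / 2.3173 = 0.421047
So phi_hat = [0.4210, 0.0640, 0.3650].
Therefore phi_hat_3 = 0.3650.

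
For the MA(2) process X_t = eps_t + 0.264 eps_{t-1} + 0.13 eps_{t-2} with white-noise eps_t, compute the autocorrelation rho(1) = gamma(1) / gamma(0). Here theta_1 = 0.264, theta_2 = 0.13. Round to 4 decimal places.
\rho(1) = 0.2745

For an MA(q) process with theta_0 = 1, the autocovariance is
  gamma(k) = sigma^2 * sum_{i=0..q-k} theta_i * theta_{i+k},
and rho(k) = gamma(k) / gamma(0). Sigma^2 cancels.
  numerator   = (1)*(0.264) + (0.264)*(0.13) = 0.29832.
  denominator = (1)^2 + (0.264)^2 + (0.13)^2 = 1.086596.
  rho(1) = 0.29832 / 1.086596 = 0.2745.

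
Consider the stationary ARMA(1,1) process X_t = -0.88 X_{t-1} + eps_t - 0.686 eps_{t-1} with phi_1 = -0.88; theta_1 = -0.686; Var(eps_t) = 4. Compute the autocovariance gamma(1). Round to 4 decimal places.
\gamma(1) = -44.5277

Multiply the model equation by X_{t-k} and take expectations. With theta_0 = psi_0 = 1 and psi_j the MA(infinity) weights, this gives
  gamma(k) - sum_i phi_i gamma(k-i) = c_k,
  c_k = sigma^2 * sum_{j=k..q} theta_j psi_{j-k}   (c_k = 0 for k > q),
using gamma(-m) = gamma(m).
psi-weights needed (psi_j = theta_j + sum_i phi_i psi_{j-i}):
  psi_1 = theta_1 + phi_1 = -0.686 + (-0.88) = -1.566
Right-hand sides:
  c_0 = sigma^2 (1 + theta_1 psi_1) = 4 * (1 + (-0.686)(-1.566)) = 4 * 2.074276 = 8.297104
  c_1 = sigma^2 theta_1 = 4 * (-0.686) = -2.744
  c_2 = 0
Equations for k = 0 and k = 1 (AR order 1):
  gamma(0) = phi_1 gamma(1) + c_0
  gamma(1) = phi_1 gamma(0) + c_1
Substituting the second into the first: gamma(0) (1 - phi_1^2) = c_0 + phi_1 c_1, so
  gamma(0) = (c_0 + phi_1 c_1) / (1 - phi_1^2) = (8.297104 + (-0.88)(-2.744)) / (1 - (-0.88)^2) = 10.711824 / 0.2256 = 47.481489.
  gamma(1) = phi_1 gamma(0) + c_1 = (-0.88)(47.481489) + (-2.744) = -44.527711.
Therefore gamma(1) = -44.5277 (to 4 decimal places).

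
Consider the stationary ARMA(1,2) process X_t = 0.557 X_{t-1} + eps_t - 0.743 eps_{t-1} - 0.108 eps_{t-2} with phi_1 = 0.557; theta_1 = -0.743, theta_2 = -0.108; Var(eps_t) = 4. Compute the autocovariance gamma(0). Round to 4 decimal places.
\gamma(0) = 4.3980

Multiply the model equation by X_{t-k} and take expectations. With theta_0 = psi_0 = 1 and psi_j the MA(infinity) weights, this gives
  gamma(k) - sum_i phi_i gamma(k-i) = c_k,
  c_k = sigma^2 * sum_{j=k..q} theta_j psi_{j-k}   (c_k = 0 for k > q),
using gamma(-m) = gamma(m).
psi-weights needed (psi_j = theta_j + sum_i phi_i psi_{j-i}):
  psi_1 = theta_1 + phi_1 = -0.743 + (0.557) = -0.186
  psi_2 = theta_2 + phi_1 psi_1 = -0.108 + (0.557)(-0.186) = -0.211602
Right-hand sides:
  c_0 = sigma^2 (1 + theta_1 psi_1 + theta_2 psi_2) = 4 * (1 + (-0.743)(-0.186) + (-0.108)(-0.211602)) = 4 * 1.161051 = 4.644204
  c_1 = sigma^2 (theta_1 + theta_2 psi_1) = 4 * (-0.743 + (-0.108)(-0.186)) = -2.891648
  c_2 = sigma^2 theta_2 = 4 * (-0.108) = -0.432
Equations for k = 0 and k = 1 (AR order 1):
  gamma(0) = phi_1 gamma(1) + c_0
  gamma(1) = phi_1 gamma(0) + c_1
Substituting the second into the first: gamma(0) (1 - phi_1^2) = c_0 + phi_1 c_1, so
  gamma(0) = (c_0 + phi_1 c_1) / (1 - phi_1^2) = (4.644204 + (0.557)(-2.891648)) / (1 - (0.557)^2) = 3.033556 / 0.689751 = 4.398045.
Therefore gamma(0) = 4.3980 (to 4 decimal places).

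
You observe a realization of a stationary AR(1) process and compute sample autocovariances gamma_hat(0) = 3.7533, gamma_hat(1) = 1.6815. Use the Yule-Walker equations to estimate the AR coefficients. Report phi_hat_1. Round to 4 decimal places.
\hat\phi_{1} = 0.4480

The Yule-Walker equations for an AR(p) process read, in matrix form,
  Gamma_p phi = r_p,   with   (Gamma_p)_{ij} = gamma(|i - j|),
                       (r_p)_i = gamma(i),   i,j = 1..p.
Substitute the sample gammas (Toeplitz matrix and right-hand side of size 1):
  Gamma_p = [[3.7533]]
  r_p     = [1.6815]
With p = 1 this is the single equation gamma(0) phi_1 = gamma(1):
  phi_hat_1 = gamma(1) / gamma(0) = 1.6815 / 3.7533 = 0.4480.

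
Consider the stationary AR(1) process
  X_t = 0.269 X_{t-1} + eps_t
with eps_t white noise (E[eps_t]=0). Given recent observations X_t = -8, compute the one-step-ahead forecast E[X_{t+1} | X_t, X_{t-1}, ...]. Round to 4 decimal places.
E[X_{t+1} \mid \mathcal F_t] = -2.1520

For an AR(p) model X_t = c + sum_i phi_i X_{t-i} + eps_t, the
one-step-ahead conditional mean is
  E[X_{t+1} | X_t, ...] = c + sum_i phi_i X_{t+1-i}.
Substitute known values:
  E[X_{t+1} | ...] = (0.269) * (-8)
                   = -2.1520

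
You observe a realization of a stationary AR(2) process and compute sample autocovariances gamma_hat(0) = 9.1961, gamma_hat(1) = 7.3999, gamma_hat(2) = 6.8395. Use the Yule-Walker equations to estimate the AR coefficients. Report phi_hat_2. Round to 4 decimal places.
\hat\phi_{2} = 0.2730

The Yule-Walker equations for an AR(p) process read, in matrix form,
  Gamma_p phi = r_p,   with   (Gamma_p)_{ij} = gamma(|i - j|),
                       (r_p)_i = gamma(i),   i,j = 1..p.
Substitute the sample gammas (Toeplitz matrix and right-hand side of size 2):
  Gamma_p = [[9.1961, 7.3999], [7.3999, 9.1961]]
  r_p     = [7.3999, 6.8395]
Written out:
  9.1961 phi_1 + 7.3999 phi_2 = 7.3999
  7.3999 phi_1 + 9.1961 phi_2 = 6.8395
Solve by Cramer's rule:
  det = gamma(0)^2 - gamma(1)^2 = (9.1961)^2 - (7.3999)^2 = 84.56825521 - 54.75852001 = 29.8097352
  phi_hat_1 = [gamma(1) gamma(0) - gamma(1) gamma(2)] / det = [(7.3999)(9.1961) - (7.3999)(6.8395)] / 29.8097352 = 17.43860434 / 29.8097352 = 0.585
  phi_hat_2 = [gamma(0) gamma(2) - gamma(1)^2] / det = [(9.1961)(6.8395) - (7.3999)^2] / 29.8097352 = 8.13820594 / 29.8097352 = 0.273
So phi_hat = [0.5850, 0.2730].
Therefore phi_hat_2 = 0.2730.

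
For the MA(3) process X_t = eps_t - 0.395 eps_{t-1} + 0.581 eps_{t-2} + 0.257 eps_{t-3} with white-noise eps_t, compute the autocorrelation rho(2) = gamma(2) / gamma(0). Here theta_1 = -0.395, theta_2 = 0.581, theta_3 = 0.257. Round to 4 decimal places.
\rho(2) = 0.3074

For an MA(q) process with theta_0 = 1, the autocovariance is
  gamma(k) = sigma^2 * sum_{i=0..q-k} theta_i * theta_{i+k},
and rho(k) = gamma(k) / gamma(0). Sigma^2 cancels.
  numerator   = (1)*(0.581) + (-0.395)*(0.257) = 0.479485.
  denominator = (1)^2 + (-0.395)^2 + (0.581)^2 + (0.257)^2 = 1.559635.
  rho(2) = 0.479485 / 1.559635 = 0.3074.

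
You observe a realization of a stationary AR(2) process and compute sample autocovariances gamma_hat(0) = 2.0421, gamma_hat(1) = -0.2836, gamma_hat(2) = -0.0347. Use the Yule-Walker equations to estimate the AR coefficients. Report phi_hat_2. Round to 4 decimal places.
\hat\phi_{2} = -0.0370

The Yule-Walker equations for an AR(p) process read, in matrix form,
  Gamma_p phi = r_p,   with   (Gamma_p)_{ij} = gamma(|i - j|),
                       (r_p)_i = gamma(i),   i,j = 1..p.
Substitute the sample gammas (Toeplitz matrix and right-hand side of size 2):
  Gamma_p = [[2.0421, -0.2836], [-0.2836, 2.0421]]
  r_p     = [-0.2836, -0.0347]
Written out:
  2.0421 phi_1 - 0.2836 phi_2 = -0.2836
  -0.2836 phi_1 + 2.0421 phi_2 = -0.0347
Solve by Cramer's rule:
  det = gamma(0)^2 - gamma(1)^2 = (2.0421)^2 - (-0.2836)^2 = 4.17017241 - 0.08042896 = 4.08974345
  phi_hat_1 = [gamma(1) gamma(0) - gamma(1) gamma(2)] / det = [(-0.2836)(2.0421) - (-0.2836)(-0.0347)] / 4.08974345 = -0.58898048 / 4.08974345 = -0.144
  phi_hat_2 = [gamma(0) gamma(2) - gamma(1)^2] / det = [(2.0421)(-0.0347) - (-0.2836)^2] / 4.08974345 = -0.15128983 / 4.08974345 = -0.037
So phi_hat = [-0.1440, -0.0370].
Therefore phi_hat_2 = -0.0370.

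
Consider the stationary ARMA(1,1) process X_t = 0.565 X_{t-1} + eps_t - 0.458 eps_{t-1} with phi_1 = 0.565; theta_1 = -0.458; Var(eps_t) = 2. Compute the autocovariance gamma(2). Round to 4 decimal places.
\gamma(2) = 0.1316

Multiply the model equation by X_{t-k} and take expectations. With theta_0 = psi_0 = 1 and psi_j the MA(infinity) weights, this gives
  gamma(k) - sum_i phi_i gamma(k-i) = c_k,
  c_k = sigma^2 * sum_{j=k..q} theta_j psi_{j-k}   (c_k = 0 for k > q),
using gamma(-m) = gamma(m).
psi-weights needed (psi_j = theta_j + sum_i phi_i psi_{j-i}):
  psi_1 = theta_1 + phi_1 = -0.458 + (0.565) = 0.107
Right-hand sides:
  c_0 = sigma^2 (1 + theta_1 psi_1) = 2 * (1 + (-0.458)(0.107)) = 2 * 0.950994 = 1.901988
  c_1 = sigma^2 theta_1 = 2 * (-0.458) = -0.916
  c_2 = 0
Equations for k = 0 and k = 1 (AR order 1):
  gamma(0) = phi_1 gamma(1) + c_0
  gamma(1) = phi_1 gamma(0) + c_1
Substituting the second into the first: gamma(0) (1 - phi_1^2) = c_0 + phi_1 c_1, so
  gamma(0) = (c_0 + phi_1 c_1) / (1 - phi_1^2) = (1.901988 + (0.565)(-0.916)) / (1 - (0.565)^2) = 1.384448 / 0.680775 = 2.033635.
  gamma(1) = phi_1 gamma(0) + c_1 = (0.565)(2.033635) + (-0.916) = 0.233004.
For k = 2 (> q): gamma(2) = phi_1 gamma(1) = (0.565)(0.233004) = 0.131647.
Therefore gamma(2) = 0.1316 (to 4 decimal places).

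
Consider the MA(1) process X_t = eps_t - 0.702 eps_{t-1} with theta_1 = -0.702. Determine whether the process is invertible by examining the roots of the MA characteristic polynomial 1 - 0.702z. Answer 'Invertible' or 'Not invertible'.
\text{Invertible}

The MA(q) characteristic polynomial is P(z) = 1 - 0.702z.
Invertibility requires all roots to lie outside the unit circle, i.e. |z| > 1 for every root.
This is linear in z: 1 + (-0.702) z = 0  =>  z = -1/(-0.702) = 1.424501,  |z| = 1.424501.
Moduli of all roots: 1.4245.
All moduli strictly greater than 1? Yes.
Verdict: Invertible.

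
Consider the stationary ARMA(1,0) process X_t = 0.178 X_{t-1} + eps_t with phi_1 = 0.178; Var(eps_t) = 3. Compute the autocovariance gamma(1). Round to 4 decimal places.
\gamma(1) = 0.5515

Multiply the model equation by X_{t-k} and take expectations. With theta_0 = psi_0 = 1 and psi_j the MA(infinity) weights, this gives
  gamma(k) - sum_i phi_i gamma(k-i) = c_k,
  c_k = sigma^2 * sum_{j=k..q} theta_j psi_{j-k}   (c_k = 0 for k > q),
using gamma(-m) = gamma(m).
Pure AR (q = 0): c_0 = sigma^2 = 3, c_k = 0 for k >= 1.
Equations for k = 0 and k = 1 (AR order 1):
  gamma(0) = phi_1 gamma(1) + c_0
  gamma(1) = phi_1 gamma(0) + c_1
Substituting the second into the first: gamma(0) (1 - phi_1^2) = c_0 + phi_1 c_1, so
  gamma(0) = c_0 / (1 - phi_1^2) = 3 / (1 - (0.178)^2) = 3 / 0.968316 = 3.098162.
  gamma(1) = phi_1 gamma(0) = (0.178)(3.098162) = 0.551473.
Therefore gamma(1) = 0.5515 (to 4 decimal places).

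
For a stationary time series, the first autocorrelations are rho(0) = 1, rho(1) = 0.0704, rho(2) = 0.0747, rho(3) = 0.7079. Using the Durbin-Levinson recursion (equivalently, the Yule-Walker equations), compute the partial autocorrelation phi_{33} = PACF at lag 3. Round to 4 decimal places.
\phi_{33} = 0.7050

The PACF at lag k is phi_{kk}, the last component of the solution
to the Yule-Walker system G_k phi = r_k where
  (G_k)_{ij} = rho(|i - j|), (r_k)_i = rho(i), i,j = 1..k.
Equivalently, Durbin-Levinson gives phi_{kk} iteratively:
  phi_{11} = rho(1)
  phi_{kk} = [rho(k) - sum_{j=1..k-1} phi_{k-1,j} rho(k-j)]
            / [1 - sum_{j=1..k-1} phi_{k-1,j} rho(j)],
  phi_{k,j} = phi_{k-1,j} - phi_{kk} phi_{k-1,k-j},  j = 1..k-1.
Step k = 1:
  phi_11 = rho(1) = 0.0704.
Step k = 2:
  phi_22 = [rho(2) - phi_11 rho(1)] / [1 - phi_11 rho(1)] = [0.0747 - (0.0704)(0.0704)] / [1 - (0.0704)(0.0704)]
         = 0.06974384 / 0.99504384 = 0.070091.
  Update: phi_21 = phi_11 - phi_22 phi_11 = 0.0704 - (0.070091)(0.0704) = 0.065466.
Step k = 3:
  phi_33 = [rho(3) - phi_21 rho(2) - phi_22 rho(1)] / [1 - phi_21 rho(1) - phi_22 rho(2)]
    numerator   = 0.7079 - (0.065466)(0.0747) - (0.070091)(0.0704) = 0.6980753
    denominator = 1 - (0.065466)(0.0704) - (0.070091)(0.0747) = 0.99015541
  phi_33 = 0.6980753 / 0.99015541 = 0.705.
Therefore phi_{33} = 0.7050.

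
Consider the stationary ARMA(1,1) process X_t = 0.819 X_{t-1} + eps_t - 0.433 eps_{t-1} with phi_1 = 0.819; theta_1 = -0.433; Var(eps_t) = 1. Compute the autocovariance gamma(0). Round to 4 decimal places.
\gamma(0) = 1.4525

Multiply the model equation by X_{t-k} and take expectations. With theta_0 = psi_0 = 1 and psi_j the MA(infinity) weights, this gives
  gamma(k) - sum_i phi_i gamma(k-i) = c_k,
  c_k = sigma^2 * sum_{j=k..q} theta_j psi_{j-k}   (c_k = 0 for k > q),
using gamma(-m) = gamma(m).
psi-weights needed (psi_j = theta_j + sum_i phi_i psi_{j-i}):
  psi_1 = theta_1 + phi_1 = -0.433 + (0.819) = 0.386
Right-hand sides:
  c_0 = sigma^2 (1 + theta_1 psi_1) = 1 * (1 + (-0.433)(0.386)) = 1 * 0.832862 = 0.832862
  c_1 = sigma^2 theta_1 = 1 * (-0.433) = -0.433
  c_2 = 0
Equations for k = 0 and k = 1 (AR order 1):
  gamma(0) = phi_1 gamma(1) + c_0
  gamma(1) = phi_1 gamma(0) + c_1
Substituting the second into the first: gamma(0) (1 - phi_1^2) = c_0 + phi_1 c_1, so
  gamma(0) = (c_0 + phi_1 c_1) / (1 - phi_1^2) = (0.832862 + (0.819)(-0.433)) / (1 - (0.819)^2) = 0.478235 / 0.329239 = 1.452547.
Therefore gamma(0) = 1.4525 (to 4 decimal places).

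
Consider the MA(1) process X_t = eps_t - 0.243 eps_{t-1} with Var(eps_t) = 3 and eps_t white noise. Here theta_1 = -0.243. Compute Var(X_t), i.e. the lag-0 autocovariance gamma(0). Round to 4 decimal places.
\gamma(0) = 3.1771

For an MA(q) process X_t = eps_t + sum_i theta_i eps_{t-i} with
Var(eps_t) = sigma^2, the variance is
  gamma(0) = sigma^2 * (1 + sum_i theta_i^2).
  sum_i theta_i^2 = (-0.243)^2 = 0.059049.
  gamma(0) = 3 * (1 + 0.059049) = 3 * 1.059049 = 3.177147, which rounds to 3.1771.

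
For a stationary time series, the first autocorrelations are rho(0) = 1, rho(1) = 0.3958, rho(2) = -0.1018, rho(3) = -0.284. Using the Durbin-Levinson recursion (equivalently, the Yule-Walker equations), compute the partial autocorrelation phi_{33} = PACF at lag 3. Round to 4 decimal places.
\phi_{33} = -0.1440

The PACF at lag k is phi_{kk}, the last component of the solution
to the Yule-Walker system G_k phi = r_k where
  (G_k)_{ij} = rho(|i - j|), (r_k)_i = rho(i), i,j = 1..k.
Equivalently, Durbin-Levinson gives phi_{kk} iteratively:
  phi_{11} = rho(1)
  phi_{kk} = [rho(k) - sum_{j=1..k-1} phi_{k-1,j} rho(k-j)]
            / [1 - sum_{j=1..k-1} phi_{k-1,j} rho(j)],
  phi_{k,j} = phi_{k-1,j} - phi_{kk} phi_{k-1,k-j},  j = 1..k-1.
Step k = 1:
  phi_11 = rho(1) = 0.3958.
Step k = 2:
  phi_22 = [rho(2) - phi_11 rho(1)] / [1 - phi_11 rho(1)] = [-0.1018 - (0.3958)(0.3958)] / [1 - (0.3958)(0.3958)]
         = -0.25845764 / 0.84334236 = -0.306468.
  Update: phi_21 = phi_11 - phi_22 phi_11 = 0.3958 - (-0.306468)(0.3958) = 0.5171.
Step k = 3:
  phi_33 = [rho(3) - phi_21 rho(2) - phi_22 rho(1)] / [1 - phi_21 rho(1) - phi_22 rho(2)]
    numerator   = -0.284 - (0.5171)(-0.1018) - (-0.306468)(0.3958) = -0.11005908
    denominator = 1 - (0.5171)(0.3958) - (-0.306468)(-0.1018) = 0.7641333
  phi_33 = -0.11005908 / 0.7641333 = -0.144.
Therefore phi_{33} = -0.1440.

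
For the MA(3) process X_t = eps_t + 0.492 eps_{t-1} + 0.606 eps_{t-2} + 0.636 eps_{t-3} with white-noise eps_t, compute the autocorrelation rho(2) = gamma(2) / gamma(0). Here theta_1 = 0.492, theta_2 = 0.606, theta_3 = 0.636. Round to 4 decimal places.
\rho(2) = 0.4563

For an MA(q) process with theta_0 = 1, the autocovariance is
  gamma(k) = sigma^2 * sum_{i=0..q-k} theta_i * theta_{i+k},
and rho(k) = gamma(k) / gamma(0). Sigma^2 cancels.
  numerator   = (1)*(0.606) + (0.492)*(0.636) = 0.918912.
  denominator = (1)^2 + (0.492)^2 + (0.606)^2 + (0.636)^2 = 2.013796.
  rho(2) = 0.918912 / 2.013796 = 0.4563.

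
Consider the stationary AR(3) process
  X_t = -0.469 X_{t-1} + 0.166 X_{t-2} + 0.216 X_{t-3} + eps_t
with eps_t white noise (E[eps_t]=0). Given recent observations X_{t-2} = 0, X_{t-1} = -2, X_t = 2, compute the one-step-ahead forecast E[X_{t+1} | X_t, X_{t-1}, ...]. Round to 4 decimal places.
E[X_{t+1} \mid \mathcal F_t] = -1.2700

For an AR(p) model X_t = c + sum_i phi_i X_{t-i} + eps_t, the
one-step-ahead conditional mean is
  E[X_{t+1} | X_t, ...] = c + sum_i phi_i X_{t+1-i}.
Substitute known values:
  E[X_{t+1} | ...] = (-0.469) * (2) + (0.166) * (-2) + (0.216) * (0)
                   = -1.2700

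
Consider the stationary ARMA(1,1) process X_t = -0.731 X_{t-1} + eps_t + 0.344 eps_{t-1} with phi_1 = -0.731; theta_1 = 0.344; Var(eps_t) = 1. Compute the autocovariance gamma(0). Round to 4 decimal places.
\gamma(0) = 1.3216

Multiply the model equation by X_{t-k} and take expectations. With theta_0 = psi_0 = 1 and psi_j the MA(infinity) weights, this gives
  gamma(k) - sum_i phi_i gamma(k-i) = c_k,
  c_k = sigma^2 * sum_{j=k..q} theta_j psi_{j-k}   (c_k = 0 for k > q),
using gamma(-m) = gamma(m).
psi-weights needed (psi_j = theta_j + sum_i phi_i psi_{j-i}):
  psi_1 = theta_1 + phi_1 = 0.344 + (-0.731) = -0.387
Right-hand sides:
  c_0 = sigma^2 (1 + theta_1 psi_1) = 1 * (1 + (0.344)(-0.387)) = 1 * 0.866872 = 0.866872
  c_1 = sigma^2 theta_1 = 1 * (0.344) = 0.344
  c_2 = 0
Equations for k = 0 and k = 1 (AR order 1):
  gamma(0) = phi_1 gamma(1) + c_0
  gamma(1) = phi_1 gamma(0) + c_1
Substituting the second into the first: gamma(0) (1 - phi_1^2) = c_0 + phi_1 c_1, so
  gamma(0) = (c_0 + phi_1 c_1) / (1 - phi_1^2) = (0.866872 + (-0.731)(0.344)) / (1 - (-0.731)^2) = 0.615408 / 0.465639 = 1.321642.
Therefore gamma(0) = 1.3216 (to 4 decimal places).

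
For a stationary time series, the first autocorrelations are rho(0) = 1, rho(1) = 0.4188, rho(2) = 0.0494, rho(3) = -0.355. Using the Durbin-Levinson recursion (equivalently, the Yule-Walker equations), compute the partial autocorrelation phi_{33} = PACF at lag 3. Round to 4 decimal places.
\phi_{33} = -0.3910

The PACF at lag k is phi_{kk}, the last component of the solution
to the Yule-Walker system G_k phi = r_k where
  (G_k)_{ij} = rho(|i - j|), (r_k)_i = rho(i), i,j = 1..k.
Equivalently, Durbin-Levinson gives phi_{kk} iteratively:
  phi_{11} = rho(1)
  phi_{kk} = [rho(k) - sum_{j=1..k-1} phi_{k-1,j} rho(k-j)]
            / [1 - sum_{j=1..k-1} phi_{k-1,j} rho(j)],
  phi_{k,j} = phi_{k-1,j} - phi_{kk} phi_{k-1,k-j},  j = 1..k-1.
Step k = 1:
  phi_11 = rho(1) = 0.4188.
Step k = 2:
  phi_22 = [rho(2) - phi_11 rho(1)] / [1 - phi_11 rho(1)] = [0.0494 - (0.4188)(0.4188)] / [1 - (0.4188)(0.4188)]
         = -0.12599344 / 0.82460656 = -0.152792.
  Update: phi_21 = phi_11 - phi_22 phi_11 = 0.4188 - (-0.152792)(0.4188) = 0.482789.
Step k = 3:
  phi_33 = [rho(3) - phi_21 rho(2) - phi_22 rho(1)] / [1 - phi_21 rho(1) - phi_22 rho(2)]
    numerator   = -0.355 - (0.482789)(0.0494) - (-0.152792)(0.4188) = -0.31486043
    denominator = 1 - (0.482789)(0.4188) - (-0.152792)(0.0494) = 0.80535575
  phi_33 = -0.31486043 / 0.80535575 = -0.391.
Therefore phi_{33} = -0.3910.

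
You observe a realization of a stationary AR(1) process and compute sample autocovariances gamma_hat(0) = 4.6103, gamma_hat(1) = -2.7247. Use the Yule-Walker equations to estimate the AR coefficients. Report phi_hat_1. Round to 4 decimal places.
\hat\phi_{1} = -0.5910

The Yule-Walker equations for an AR(p) process read, in matrix form,
  Gamma_p phi = r_p,   with   (Gamma_p)_{ij} = gamma(|i - j|),
                       (r_p)_i = gamma(i),   i,j = 1..p.
Substitute the sample gammas (Toeplitz matrix and right-hand side of size 1):
  Gamma_p = [[4.6103]]
  r_p     = [-2.7247]
With p = 1 this is the single equation gamma(0) phi_1 = gamma(1):
  phi_hat_1 = gamma(1) / gamma(0) = -2.7247 / 4.6103 = -0.5910.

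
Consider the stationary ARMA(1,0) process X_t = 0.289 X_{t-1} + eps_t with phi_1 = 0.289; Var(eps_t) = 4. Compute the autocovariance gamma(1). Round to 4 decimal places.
\gamma(1) = 1.2613

Multiply the model equation by X_{t-k} and take expectations. With theta_0 = psi_0 = 1 and psi_j the MA(infinity) weights, this gives
  gamma(k) - sum_i phi_i gamma(k-i) = c_k,
  c_k = sigma^2 * sum_{j=k..q} theta_j psi_{j-k}   (c_k = 0 for k > q),
using gamma(-m) = gamma(m).
Pure AR (q = 0): c_0 = sigma^2 = 4, c_k = 0 for k >= 1.
Equations for k = 0 and k = 1 (AR order 1):
  gamma(0) = phi_1 gamma(1) + c_0
  gamma(1) = phi_1 gamma(0) + c_1
Substituting the second into the first: gamma(0) (1 - phi_1^2) = c_0 + phi_1 c_1, so
  gamma(0) = c_0 / (1 - phi_1^2) = 4 / (1 - (0.289)^2) = 4 / 0.916479 = 4.36453.
  gamma(1) = phi_1 gamma(0) = (0.289)(4.36453) = 1.261349.
Therefore gamma(1) = 1.2613 (to 4 decimal places).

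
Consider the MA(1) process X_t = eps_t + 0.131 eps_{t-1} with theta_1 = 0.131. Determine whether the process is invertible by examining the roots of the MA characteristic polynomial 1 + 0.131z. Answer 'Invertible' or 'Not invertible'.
\text{Invertible}

The MA(q) characteristic polynomial is P(z) = 1 + 0.131z.
Invertibility requires all roots to lie outside the unit circle, i.e. |z| > 1 for every root.
This is linear in z: 1 + (0.131) z = 0  =>  z = -1/(0.131) = -7.633588,  |z| = 7.633588.
Moduli of all roots: 7.6336.
All moduli strictly greater than 1? Yes.
Verdict: Invertible.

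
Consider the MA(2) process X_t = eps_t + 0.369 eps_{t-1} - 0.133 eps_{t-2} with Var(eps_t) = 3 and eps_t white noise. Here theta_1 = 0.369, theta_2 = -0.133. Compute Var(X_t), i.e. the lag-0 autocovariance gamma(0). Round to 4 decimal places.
\gamma(0) = 3.4616

For an MA(q) process X_t = eps_t + sum_i theta_i eps_{t-i} with
Var(eps_t) = sigma^2, the variance is
  gamma(0) = sigma^2 * (1 + sum_i theta_i^2).
  sum_i theta_i^2 = (0.369)^2 + (-0.133)^2 = 0.136161 + 0.017689 = 0.15385.
  gamma(0) = 3 * (1 + 0.15385) = 3 * 1.15385 = 3.46155, which rounds to 3.4616.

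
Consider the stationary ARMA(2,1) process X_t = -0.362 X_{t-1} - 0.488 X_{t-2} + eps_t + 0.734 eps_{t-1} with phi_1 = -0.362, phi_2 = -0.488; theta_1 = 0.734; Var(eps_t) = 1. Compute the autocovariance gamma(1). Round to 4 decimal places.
\gamma(1) = 0.0922

Multiply the model equation by X_{t-k} and take expectations. With theta_0 = psi_0 = 1 and psi_j the MA(infinity) weights, this gives
  gamma(k) - sum_i phi_i gamma(k-i) = c_k,
  c_k = sigma^2 * sum_{j=k..q} theta_j psi_{j-k}   (c_k = 0 for k > q),
using gamma(-m) = gamma(m).
psi-weights needed (psi_j = theta_j + sum_i phi_i psi_{j-i}):
  psi_1 = theta_1 + phi_1 = 0.734 + (-0.362) = 0.372
Right-hand sides:
  c_0 = sigma^2 (1 + theta_1 psi_1) = 1 * (1 + (0.734)(0.372)) = 1 * 1.273048 = 1.273048
  c_1 = sigma^2 theta_1 = 1 * (0.734) = 0.734
  c_2 = 0
Equations for k = 0, 1, 2 (AR order 2, c_2 = 0):
  (E0) gamma(0) = phi_1 gamma(1) + phi_2 gamma(2) + c_0
  (E1) gamma(1) = phi_1 gamma(0) + phi_2 gamma(1) + c_1
  (E2) gamma(2) = phi_1 gamma(1) + phi_2 gamma(0)
From (E1): gamma(1) = A gamma(0) + B with
  A = phi_1 / (1 - phi_2) = -0.362 / 1.488 = -0.24328,   B = c_1 / (1 - phi_2) = 0.734 / 1.488 = 0.49328.
Insert (E2) into (E0): gamma(0) (1 - phi_2^2) = phi_1 (1 + phi_2) gamma(1) + c_0.
  phi_1 (1 + phi_2) = (-0.362)(0.512) = -0.185344,   1 - phi_2^2 = 0.761856.
Replace gamma(1) by A gamma(0) + B and collect gamma(0):
  gamma(0) [0.761856 - (-0.185344)(-0.24328)] = (-0.185344)(0.49328) + 1.273048
  gamma(0) * 0.716766 = 1.181622
  gamma(0) = 1.181622 / 0.716766 = 1.648547.
  gamma(1) = A gamma(0) + B = (-0.24328)(1.648547) + (0.49328) = 0.092222.
Therefore gamma(1) = 0.0922 (to 4 decimal places).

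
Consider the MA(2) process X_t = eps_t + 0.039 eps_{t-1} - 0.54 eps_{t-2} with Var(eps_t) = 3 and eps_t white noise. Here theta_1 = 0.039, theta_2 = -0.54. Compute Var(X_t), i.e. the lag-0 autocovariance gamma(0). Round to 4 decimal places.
\gamma(0) = 3.8794

For an MA(q) process X_t = eps_t + sum_i theta_i eps_{t-i} with
Var(eps_t) = sigma^2, the variance is
  gamma(0) = sigma^2 * (1 + sum_i theta_i^2).
  sum_i theta_i^2 = (0.039)^2 + (-0.54)^2 = 0.001521 + 0.2916 = 0.293121.
  gamma(0) = 3 * (1 + 0.293121) = 3 * 1.293121 = 3.879363, which rounds to 3.8794.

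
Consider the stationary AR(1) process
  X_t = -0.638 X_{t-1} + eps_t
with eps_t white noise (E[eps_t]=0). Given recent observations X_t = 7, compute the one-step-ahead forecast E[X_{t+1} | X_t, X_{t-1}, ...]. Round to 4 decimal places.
E[X_{t+1} \mid \mathcal F_t] = -4.4660

For an AR(p) model X_t = c + sum_i phi_i X_{t-i} + eps_t, the
one-step-ahead conditional mean is
  E[X_{t+1} | X_t, ...] = c + sum_i phi_i X_{t+1-i}.
Substitute known values:
  E[X_{t+1} | ...] = (-0.638) * (7)
                   = -4.4660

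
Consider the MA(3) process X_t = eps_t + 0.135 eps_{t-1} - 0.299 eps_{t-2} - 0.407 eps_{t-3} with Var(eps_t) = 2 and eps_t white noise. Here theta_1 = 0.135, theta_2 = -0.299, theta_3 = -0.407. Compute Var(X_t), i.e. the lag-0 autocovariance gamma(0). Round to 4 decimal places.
\gamma(0) = 2.5466

For an MA(q) process X_t = eps_t + sum_i theta_i eps_{t-i} with
Var(eps_t) = sigma^2, the variance is
  gamma(0) = sigma^2 * (1 + sum_i theta_i^2).
  sum_i theta_i^2 = (0.135)^2 + (-0.299)^2 + (-0.407)^2 = 0.018225 + 0.089401 + 0.165649 = 0.273275.
  gamma(0) = 2 * (1 + 0.273275) = 2 * 1.273275 = 2.54655, which rounds to 2.5466.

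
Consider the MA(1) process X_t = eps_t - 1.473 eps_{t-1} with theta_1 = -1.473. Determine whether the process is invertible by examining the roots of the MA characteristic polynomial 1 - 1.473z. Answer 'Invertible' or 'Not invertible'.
\text{Not invertible}

The MA(q) characteristic polynomial is P(z) = 1 - 1.473z.
Invertibility requires all roots to lie outside the unit circle, i.e. |z| > 1 for every root.
This is linear in z: 1 + (-1.473) z = 0  =>  z = -1/(-1.473) = 0.678887,  |z| = 0.678887.
Moduli of all roots: 0.6789.
All moduli strictly greater than 1? No.
Verdict: Not invertible.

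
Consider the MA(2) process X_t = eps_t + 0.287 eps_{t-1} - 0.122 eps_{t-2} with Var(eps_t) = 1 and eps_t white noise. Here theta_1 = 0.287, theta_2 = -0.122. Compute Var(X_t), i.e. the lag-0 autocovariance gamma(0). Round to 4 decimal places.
\gamma(0) = 1.0973

For an MA(q) process X_t = eps_t + sum_i theta_i eps_{t-i} with
Var(eps_t) = sigma^2, the variance is
  gamma(0) = sigma^2 * (1 + sum_i theta_i^2).
  sum_i theta_i^2 = (0.287)^2 + (-0.122)^2 = 0.082369 + 0.014884 = 0.097253.
  gamma(0) = 1 * (1 + 0.097253) = 1 * 1.097253 = 1.097253, which rounds to 1.0973.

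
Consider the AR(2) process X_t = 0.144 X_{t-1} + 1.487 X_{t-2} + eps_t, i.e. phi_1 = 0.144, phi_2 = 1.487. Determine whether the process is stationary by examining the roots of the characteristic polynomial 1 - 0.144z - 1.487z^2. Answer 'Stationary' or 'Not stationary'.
\text{Not stationary}

The AR(p) characteristic polynomial is P(z) = 1 - 0.144z - 1.487z^2.
Stationarity requires all roots to lie outside the unit circle, i.e. |z| > 1 for every root.
Set 1 + (-0.144) z + (-1.487) z^2 = 0, i.e. a z^2 + b z + c = 0 with a = -1.487, b = -0.144, c = 1.
Discriminant D = b^2 - 4ac = (-0.144)^2 - 4*(-1.487)*1 = 0.020736 - (-5.948) = 5.968736.
D >= 0, so the roots are real: z = (-b +/- sqrt(D)) / (2a) = (0.144 +/- 2.4431) / (-2.974).
  z_1 = (0.144 + 2.4431) / (-2.974) = -0.8699,   |z_1| = 0.8699.
  z_2 = (0.144 - 2.4431) / (-2.974) = 0.7731,   |z_2| = 0.7731.
Moduli of all roots: 0.8699, 0.7731.
All moduli strictly greater than 1? No.
Verdict: Not stationary.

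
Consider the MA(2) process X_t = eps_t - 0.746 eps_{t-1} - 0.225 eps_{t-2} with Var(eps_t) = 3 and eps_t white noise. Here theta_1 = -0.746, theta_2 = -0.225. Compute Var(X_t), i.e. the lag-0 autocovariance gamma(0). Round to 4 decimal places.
\gamma(0) = 4.8214

For an MA(q) process X_t = eps_t + sum_i theta_i eps_{t-i} with
Var(eps_t) = sigma^2, the variance is
  gamma(0) = sigma^2 * (1 + sum_i theta_i^2).
  sum_i theta_i^2 = (-0.746)^2 + (-0.225)^2 = 0.556516 + 0.050625 = 0.607141.
  gamma(0) = 3 * (1 + 0.607141) = 3 * 1.607141 = 4.821423, which rounds to 4.8214.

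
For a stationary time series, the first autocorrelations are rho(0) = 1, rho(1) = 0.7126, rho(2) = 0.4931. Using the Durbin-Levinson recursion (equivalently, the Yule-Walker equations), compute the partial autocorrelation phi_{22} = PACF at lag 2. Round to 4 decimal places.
\phi_{22} = -0.0299

The PACF at lag k is phi_{kk}, the last component of the solution
to the Yule-Walker system G_k phi = r_k where
  (G_k)_{ij} = rho(|i - j|), (r_k)_i = rho(i), i,j = 1..k.
Equivalently, Durbin-Levinson gives phi_{kk} iteratively:
  phi_{11} = rho(1)
  phi_{kk} = [rho(k) - sum_{j=1..k-1} phi_{k-1,j} rho(k-j)]
            / [1 - sum_{j=1..k-1} phi_{k-1,j} rho(j)],
  phi_{k,j} = phi_{k-1,j} - phi_{kk} phi_{k-1,k-j},  j = 1..k-1.
Step k = 1:
  phi_11 = rho(1) = 0.7126.
Step k = 2:
  phi_22 = [rho(2) - phi_11 rho(1)] / [1 - phi_11 rho(1)] = [0.4931 - (0.7126)(0.7126)] / [1 - (0.7126)(0.7126)]
         = -0.01469876 / 0.49220124 = -0.0299.
Therefore phi_{22} = -0.0299.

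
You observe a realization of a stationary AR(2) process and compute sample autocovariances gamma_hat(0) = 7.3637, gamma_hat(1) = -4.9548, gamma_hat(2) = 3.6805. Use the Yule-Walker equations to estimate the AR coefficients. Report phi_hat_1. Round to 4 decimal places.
\hat\phi_{1} = -0.6150

The Yule-Walker equations for an AR(p) process read, in matrix form,
  Gamma_p phi = r_p,   with   (Gamma_p)_{ij} = gamma(|i - j|),
                       (r_p)_i = gamma(i),   i,j = 1..p.
Substitute the sample gammas (Toeplitz matrix and right-hand side of size 2):
  Gamma_p = [[7.3637, -4.9548], [-4.9548, 7.3637]]
  r_p     = [-4.9548, 3.6805]
Written out:
  7.3637 phi_1 - 4.9548 phi_2 = -4.9548
  -4.9548 phi_1 + 7.3637 phi_2 = 3.6805
Solve by Cramer's rule:
  det = gamma(0)^2 - gamma(1)^2 = (7.3637)^2 - (-4.9548)^2 = 54.22407769 - 24.55004304 = 29.67403465
  phi_hat_1 = [gamma(1) gamma(0) - gamma(1) gamma(2)] / det = [(-4.9548)(7.3637) - (-4.9548)(3.6805)] / 29.67403465 = -18.24951936 / 29.67403465 = -0.615
  phi_hat_2 = [gamma(0) gamma(2) - gamma(1)^2] / det = [(7.3637)(3.6805) - (-4.9548)^2] / 29.67403465 = 2.55205481 / 29.67403465 = 0.086
So phi_hat = [-0.6150, 0.0860].
Therefore phi_hat_1 = -0.6150.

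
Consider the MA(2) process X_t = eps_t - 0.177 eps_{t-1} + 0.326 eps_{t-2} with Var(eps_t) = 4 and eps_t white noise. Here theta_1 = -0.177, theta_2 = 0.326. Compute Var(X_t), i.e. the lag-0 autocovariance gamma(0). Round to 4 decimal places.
\gamma(0) = 4.5504

For an MA(q) process X_t = eps_t + sum_i theta_i eps_{t-i} with
Var(eps_t) = sigma^2, the variance is
  gamma(0) = sigma^2 * (1 + sum_i theta_i^2).
  sum_i theta_i^2 = (-0.177)^2 + (0.326)^2 = 0.031329 + 0.106276 = 0.137605.
  gamma(0) = 4 * (1 + 0.137605) = 4 * 1.137605 = 4.55042, which rounds to 4.5504.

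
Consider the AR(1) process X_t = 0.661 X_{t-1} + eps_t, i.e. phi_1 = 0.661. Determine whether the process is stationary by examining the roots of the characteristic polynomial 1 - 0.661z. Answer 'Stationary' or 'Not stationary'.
\text{Stationary}

The AR(p) characteristic polynomial is P(z) = 1 - 0.661z.
Stationarity requires all roots to lie outside the unit circle, i.e. |z| > 1 for every root.
This is linear in z: 1 + (-0.661) z = 0  =>  z = -1/(-0.661) = 1.512859,  |z| = 1.512859.
Moduli of all roots: 1.5129.
All moduli strictly greater than 1? Yes.
Verdict: Stationary.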